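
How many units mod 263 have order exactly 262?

130

φ(263) = 263 − 1 = 262 = 2 · 131.
(Z/263Z)^× is cyclic (|G| = 262); a cyclic group of order m has exactly φ(d) elements of each order d | m, and none otherwise.
262 = 2 · 131 divides 262, and φ(262) = 130.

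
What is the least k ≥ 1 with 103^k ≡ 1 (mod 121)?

55

Since 103 ∈ (Z/121Z)^×, its order divides φ(121) = φ(11^2) = 11·(11−1) = 110 = 2 · 5 · 11.
Divisors of 110: 1, 2, 5, 10, 11, 22, 55, 110.
Compute 103^d (mod 121) for the divisors d until we hit 1:
103^1 ≡ 103
103^2 ≡ 82
103^5 ≡ 89
103^10 ≡ 56
103^11 ≡ 81
103^22 ≡ 27
103^55 ≡ 1
The smallest such exponent is 55, so the order of 103 is 55.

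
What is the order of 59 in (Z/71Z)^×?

70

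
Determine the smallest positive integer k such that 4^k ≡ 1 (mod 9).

The order of 4 must divide φ(9) = φ(3^2) = 3·(3−1) = 6 = 2 · 3.
Divisors of 6: 1, 2, 3, 6.
Evaluate successive powers at the divisors of 6:
4^1 ≡ 4 (mod 9)
4^2 ≡ 7 (mod 9)
4^3 ≡ 1 (mod 9) ✓
So ord_9(4) = 3.

3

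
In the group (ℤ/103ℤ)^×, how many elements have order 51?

φ(103) = 103 − 1 = 102 = 2 · 3 · 17.
Since (Z/103Z)^× is cyclic of order 102, the number of elements of order d is φ(d) when d | 102 and 0 otherwise.
51 = 3 · 17 divides 102, and φ(51) = 32.

32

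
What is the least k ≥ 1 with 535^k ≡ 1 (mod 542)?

270

The order of 535 must divide φ(542) = φ(2)·φ(271) = 1·270 = 270 = 2 · 3^3 · 5.
Divisors of 270: 1, 2, 3, 5, 6, 9, 10, 15, 18, 27, 30, 45, 54, 90, 135, 270.
Test each divisor d:
535^1 ≡ 535 (mod 542)
535^2 ≡ 49 (mod 542)
535^3 ≡ 199 (mod 542)
535^5 ≡ 537 (mod 542)
535^6 ≡ 35 (mod 542)
535^9 ≡ 461 (mod 542)
535^10 ≡ 25 (mod 542)
535^15 ≡ 417 (mod 542)
535^18 ≡ 57 (mod 542)
535^27 ≡ 261 (mod 542)
535^30 ≡ 449 (mod 542)
535^45 ≡ 243 (mod 542)
535^54 ≡ 371 (mod 542)
535^90 ≡ 513 (mod 542)
535^135 ≡ 541 (mod 542)
535^270 ≡ 1 (mod 542) ✓
Hence ord(535) = 270.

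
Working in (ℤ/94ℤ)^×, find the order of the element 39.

46

The order of 39 must divide φ(94) = φ(2)·φ(47) = 1·46 = 46 = 2 · 23.
Divisors of 46: 1, 2, 23, 46.
Evaluate successive powers at the divisors of 46:
39^1 ≡ 39 (mod 94)
39^2 ≡ 17 (mod 94)
39^23 ≡ 93 (mod 94)
39^46 ≡ 1 (mod 94) ✓
So ord_94(39) = 46.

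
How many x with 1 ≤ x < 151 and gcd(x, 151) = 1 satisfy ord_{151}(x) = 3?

2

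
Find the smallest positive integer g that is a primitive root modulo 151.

φ(151) = 151 − 1 = 150 = 2 · 3 · 5^2.
Test candidates g = 2, 3, … against the prime factors q ∈ {2, 3, 5} of φ(151): g is a generator iff g^(150/q) ≢ 1 for every such q.
g = 2: 2^75 ≡ 1 — hits 1, so not a primitive root.
g = 3: 3^75 ≡ 150; 3^50 ≡ 1 — hits 1, so not a primitive root.
g = 4: 4^75 ≡ 1 — hits 1, so not a primitive root.
g = 5: 5^75 ≡ 1 — hits 1, so not a primitive root.
g = 6: 6^75 ≡ 150; 6^50 ≡ 32; 6^30 ≡ 59 — none is 1, so 6 is a primitive root.
So 6 is the smallest generator of (Z/151Z)^×.

6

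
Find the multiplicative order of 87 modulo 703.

36

ord(87) | φ(703) = φ(19·37) = (19−1)·(37−1) = 18·36 = 648 = 2^3 · 3^4.
Divisors of 648: 1, 2, 3, 4, 6, 8, 9, 12, 18, 24, 27, 36, 54, 72, 81, 108, 162, 216, 324, 648.
Test each divisor d:
87^1 ≡ 87
87^2 ≡ 539
87^3 ≡ 495
87^4 ≡ 182
87^6 ≡ 381
87^8 ≡ 83
87^9 ≡ 191
87^12 ≡ 343
87^18 ≡ 628
87^24 ≡ 248
87^27 ≡ 438
87^36 ≡ 1
Hence ord(87) = 36.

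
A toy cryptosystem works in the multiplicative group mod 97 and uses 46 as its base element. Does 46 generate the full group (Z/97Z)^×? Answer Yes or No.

φ(97) = 97 − 1 = 96 = 2^5 · 3.
Test 46^(96/q) mod 97 for each prime factor q of 96:
46^48 ≡ 96 (mod 97)  [q = 2: ≢ 1 ✓]
46^32 ≡ 1 (mod 97)  [q = 3: ≡ 1 ✗]
46^32 ≡ 1 shows ord(46) | 32, strictly less than φ(97); not a primitive root.

No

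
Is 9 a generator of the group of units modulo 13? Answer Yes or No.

No

φ(13) = 13 − 1 = 12 = 2^2 · 3.
9 is a primitive root mod 13 iff 9^(φ(13)/q) ≢ 1 for every prime q | φ(13), i.e. q ∈ {2, 3}.
9^6 ≡ 1 (mod 13)  [q = 2: ≡ 1 ✗]
9^4 ≡ 9 (mod 13)  [q = 3: ≢ 1 ✓]
Since 9^6 ≡ 1, the order of 9 divides 6 < 12, so 9 is not a primitive root.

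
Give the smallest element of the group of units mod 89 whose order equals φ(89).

3

φ(89) = 89 − 1 = 88 = 2^3 · 11.
Test candidates g = 2, 3, … against the prime factors q ∈ {2, 11} of φ(89): g is a generator iff g^(88/q) ≢ 1 for every such q.
g = 2: 2^44 ≡ 1 — hits 1, so not a primitive root.
g = 3: 3^44 ≡ 88; 3^8 ≡ 64 — none is 1, so 3 is a primitive root.
Hence the least primitive root of 89 is 3.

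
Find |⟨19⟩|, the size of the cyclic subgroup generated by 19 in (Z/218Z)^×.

The order of 19 must divide φ(218) = φ(2)·φ(109) = 1·108 = 108 = 2^2 · 3^3.
Divisors of 108: 1, 2, 3, 4, 6, 9, 12, 18, 27, 36, 54, 108.
Check 19^d mod 218 for each divisor in increasing order:
19^1 ≡ 19
19^2 ≡ 143
19^3 ≡ 101
19^4 ≡ 175
19^6 ≡ 173
19^9 ≡ 33
19^12 ≡ 63
19^18 ≡ 217
19^27 ≡ 185
19^36 ≡ 1
Hence ord(19) = 36.

36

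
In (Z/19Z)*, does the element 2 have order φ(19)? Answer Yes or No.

φ(19) = 19 − 1 = 18 = 2 · 3^2.
It suffices to check that the order of 2 is not a proper divisor of 18: compute 2^(18/q) for q ∈ {2, 3}.
2^9 ≡ 18 (mod 19)  [q = 2: ≢ 1 ✓]
2^6 ≡ 7 (mod 19)  [q = 3: ≢ 1 ✓]
None equal 1, so ord_19(2) = 18: 2 is a primitive root.

Yes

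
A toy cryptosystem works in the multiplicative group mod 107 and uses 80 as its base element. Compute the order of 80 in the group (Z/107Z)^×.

106

The order of 80 must divide φ(107) = 107 − 1 = 106 = 2 · 53.
Divisors of 106: 1, 2, 53, 106.
Test each divisor d:
80^1 ≡ 80 (mod 107)
80^2 ≡ 87 (mod 107)
80^53 ≡ 106 (mod 107)
80^106 ≡ 1 (mod 107) ✓
Therefore the multiplicative order of 80 modulo 107 is 106.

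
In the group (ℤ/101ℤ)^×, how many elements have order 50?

φ(101) = 101 − 1 = 100 = 2^2 · 5^2.
(Z/101Z)^× is cyclic (|G| = 100); a cyclic group of order m has exactly φ(d) elements of each order d | m, and none otherwise.
50 = 2 · 5^2 divides 100, and φ(50) = 20.

20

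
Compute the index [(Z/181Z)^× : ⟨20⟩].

2

The order of 20 must divide φ(181) = 181 − 1 = 180 = 2^2 · 3^2 · 5.
Divisors of 180: 1, 2, 3, 4, 5, 6, 9, 10, 12, 15, 18, 20, 30, 36, 45, 60, 90, 180.
Test each divisor d:
20^1 ≡ 20
20^2 ≡ 38
20^3 ≡ 36
20^4 ≡ 177
20^5 ≡ 101
20^6 ≡ 29
20^9 ≡ 139
20^10 ≡ 65
20^12 ≡ 117
20^15 ≡ 49
20^18 ≡ 135
20^20 ≡ 62
20^30 ≡ 48
20^36 ≡ 125
20^45 ≡ 180
20^60 ≡ 132
20^90 ≡ 1
Thus |⟨20⟩| = ord(20) = 90.
[(Z/181Z)^× : ⟨20⟩] = 180/90 = 2.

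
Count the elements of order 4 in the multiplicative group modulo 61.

2

φ(61) = 61 − 1 = 60 = 2^2 · 3 · 5.
(Z/61Z)^× is cyclic (|G| = 60); a cyclic group of order m has exactly φ(d) elements of each order d | m, and none otherwise.
4 = 2^2 divides 60, and φ(4) = 2.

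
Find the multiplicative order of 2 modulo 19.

Since 2 ∈ (Z/19Z)^×, its order divides φ(19) = 19 − 1 = 18 = 2 · 3^2.
Divisors of 18: 1, 2, 3, 6, 9, 18.
Compute 2^d (mod 19) for the divisors d until we hit 1:
2^1 ≡ 2 (mod 19)
2^2 ≡ 4 (mod 19)
2^3 ≡ 8 (mod 19)
2^6 ≡ 7 (mod 19)
2^9 ≡ 18 (mod 19)
2^18 ≡ 1 (mod 19) ✓
So ord_19(2) = 18.

18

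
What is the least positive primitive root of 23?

φ(23) = 23 − 1 = 22 = 2 · 11.
g is a primitive root iff g^(22/q) ≢ 1 (mod 23) for each prime q ∈ {2, 11}.
g = 2: 2^11 ≡ 1 — hits 1, so not a primitive root.
g = 3: 3^11 ≡ 1 — hits 1, so not a primitive root.
g = 4: 4^11 ≡ 1 — hits 1, so not a primitive root.
g = 5: 5^11 ≡ 22; 5^2 ≡ 2 — none is 1, so 5 is a primitive root.
Hence the least primitive root of 23 is 5.

5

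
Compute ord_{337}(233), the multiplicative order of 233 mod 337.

Since 233 ∈ (Z/337Z)^×, its order divides φ(337) = 337 − 1 = 336 = 2^4 · 3 · 7.
Divisors of 336: 1, 2, 3, 4, 6, 7, 8, 12, 14, 16, 21, 24, 28, 42, 48, 56, 84, 112, 168, 336.
Compute 233^d (mod 337) for the divisors d until we hit 1:
233^1 ≡ 233 (mod 337)
233^2 ≡ 32 (mod 337)
233^3 ≡ 42 (mod 337)
233^4 ≡ 13 (mod 337)
233^6 ≡ 79 (mod 337)
233^7 ≡ 209 (mod 337)
233^8 ≡ 169 (mod 337)
233^12 ≡ 175 (mod 337)
233^14 ≡ 208 (mod 337)
233^16 ≡ 253 (mod 337)
233^21 ≡ 336 (mod 337)
233^24 ≡ 295 (mod 337)
233^28 ≡ 128 (mod 337)
233^42 ≡ 1 (mod 337) ✓
Therefore the multiplicative order of 233 modulo 337 is 42.

42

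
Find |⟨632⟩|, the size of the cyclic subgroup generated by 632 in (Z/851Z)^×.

198

Since 632 ∈ (Z/851Z)^×, its order divides φ(851) = φ(23·37) = (23−1)·(37−1) = 22·36 = 792 = 2^3 · 3^2 · 11.
Divisors of 792: 1, 2, 3, 4, 6, 8, 9, 11, 12, 18, 22, 24, 33, 36, 44, 66, 72, 88, 99, 132, 198, 264, 396, 792.
Check 632^d mod 851 for each divisor in increasing order:
632^1 ≡ 632 (mod 851)
632^2 ≡ 305 (mod 851)
632^3 ≡ 434 (mod 851)
632^4 ≡ 266 (mod 851)
632^6 ≡ 285 (mod 851)
632^8 ≡ 123 (mod 851)
632^9 ≡ 295 (mod 851)
632^11 ≡ 620 (mod 851)
632^12 ≡ 380 (mod 851)
632^18 ≡ 223 (mod 851)
632^22 ≡ 599 (mod 851)
632^24 ≡ 581 (mod 851)
632^33 ≡ 344 (mod 851)
632^36 ≡ 371 (mod 851)
632^44 ≡ 530 (mod 851)
632^66 ≡ 47 (mod 851)
632^72 ≡ 630 (mod 851)
632^88 ≡ 70 (mod 851)
632^99 ≡ 850 (mod 851)
632^132 ≡ 507 (mod 851)
632^198 ≡ 1 (mod 851) ✓
The smallest such exponent is 198, so the order of 632 is 198.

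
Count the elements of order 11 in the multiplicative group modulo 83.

φ(83) = 83 − 1 = 82 = 2 · 41.
Since (Z/83Z)^× is cyclic of order 82, the number of elements of order d is φ(d) when d | 82 and 0 otherwise.
Since 11 ∤ 82, the count is 0.

0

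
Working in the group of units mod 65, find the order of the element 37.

The order of 37 must divide φ(65) = φ(5·13) = (5−1)·(13−1) = 4·12 = 48 = 2^4 · 3.
Divisors of 48: 1, 2, 3, 4, 6, 8, 12, 16, 24, 48.
Check 37^d mod 65 for each divisor in increasing order:
37^1 ≡ 37 (mod 65)
37^2 ≡ 4 (mod 65)
37^3 ≡ 18 (mod 65)
37^4 ≡ 16 (mod 65)
37^6 ≡ 64 (mod 65)
37^8 ≡ 61 (mod 65)
37^12 ≡ 1 (mod 65) ✓
The smallest such exponent is 12, so the order of 37 is 12.

12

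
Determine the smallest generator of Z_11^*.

2

φ(11) = 11 − 1 = 10 = 2 · 5.
g is a primitive root iff g^(10/q) ≢ 1 (mod 11) for each prime q ∈ {2, 5}.
g = 2: 2^5 ≡ 10; 2^2 ≡ 4 — none is 1, so 2 is a primitive root.
The smallest primitive root modulo 11 is 2.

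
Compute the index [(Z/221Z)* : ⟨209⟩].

12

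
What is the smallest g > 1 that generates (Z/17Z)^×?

φ(17) = 17 − 1 = 16 = 2^4.
Test candidates g = 2, 3, … against the prime factors q ∈ {2} of φ(17): g is a generator iff g^(16/q) ≢ 1 for every such q.
g = 2: 2^8 ≡ 1 — hits 1, so not a primitive root.
g = 3: 3^8 ≡ 16 — none is 1, so 3 is a primitive root.
Hence the least primitive root of 17 is 3.

3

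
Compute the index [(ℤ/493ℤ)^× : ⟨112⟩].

ord(112) | φ(493) = φ(17·29) = (17−1)·(29−1) = 16·28 = 448 = 2^6 · 7.
Divisors of 448: 1, 2, 4, 7, 8, 14, 16, 28, 32, 56, 64, 112, 224, 448.
Test each divisor d:
112^1 ≡ 112
112^2 ≡ 219
112^4 ≡ 140
112^7 ≡ 175
112^8 ≡ 373
112^14 ≡ 59
112^16 ≡ 103
112^28 ≡ 30
112^32 ≡ 256
112^56 ≡ 407
112^64 ≡ 460
112^112 ≡ 1
The order of 112 is 112, so the subgroup it generates has 112 elements.
Index = |(Z/493Z)^×| / |⟨112⟩| = 448 / 112 = 4.

4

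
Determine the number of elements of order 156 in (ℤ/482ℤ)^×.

0

φ(482) = φ(2)·φ(241) = 1·240 = 240 = 2^4 · 3 · 5.
In a cyclic group of order 240, there are φ(d) elements of order d for each divisor d of 240, and zero for non-divisors.
156 does not divide 240, so no element of (Z/482Z)^× has order 156.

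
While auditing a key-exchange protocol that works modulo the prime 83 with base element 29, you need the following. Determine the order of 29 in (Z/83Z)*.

41

The order of 29 must divide φ(83) = 83 − 1 = 82 = 2 · 41.
Divisors of 82: 1, 2, 41, 82.
Evaluate successive powers at the divisors of 82:
29^1 ≡ 29 (mod 83)
29^2 ≡ 11 (mod 83)
29^41 ≡ 1 (mod 83) ✓
Hence ord(29) = 41.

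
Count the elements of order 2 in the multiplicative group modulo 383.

1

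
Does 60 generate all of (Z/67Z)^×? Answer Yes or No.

No

φ(67) = 67 − 1 = 66 = 2 · 3 · 11.
An element g generates (Z/67Z)^× iff g^(66/q) ≢ 1 (mod 67) for each prime q ∈ {2, 3, 11}.
60^33 ≡ 1 (mod 67)  [q = 2: ≡ 1 ✗]
60^22 ≡ 29 (mod 67)  [q = 3: ≢ 1 ✓]
60^6 ≡ 64 (mod 67)  [q = 11: ≢ 1 ✓]
Since 60^33 ≡ 1, the order of 60 divides 33 < 66, so 60 is not a primitive root.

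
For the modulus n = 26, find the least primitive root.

φ(26) = φ(2)·φ(13) = 1·12 = 12 = 2^2 · 3.
g is a primitive root iff g^(12/q) ≢ 1 (mod 26) for each prime q ∈ {2, 3}.
g = 2: gcd(2, 26) = 2 > 1, not a unit — skip.
g = 3: 3^6 ≡ 1 — hits 1, so not a primitive root.
g = 4: gcd(4, 26) = 2 > 1, not a unit — skip.
g = 5: 5^6 ≡ 25; 5^4 ≡ 1 — hits 1, so not a primitive root.
g = 6: gcd(6, 26) = 2 > 1, not a unit — skip.
g = 7: 7^6 ≡ 25; 7^4 ≡ 9 — none is 1, so 7 is a primitive root.
So 7 is the smallest generator of (Z/26Z)^×.

7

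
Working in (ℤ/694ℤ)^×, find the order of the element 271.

173

ord(271) | φ(694) = φ(2)·φ(347) = 1·346 = 346 = 2 · 173.
Divisors of 346: 1, 2, 173, 346.
Evaluate successive powers at the divisors of 346:
271^1 ≡ 271 (mod 694)
271^2 ≡ 571 (mod 694)
271^173 ≡ 1 (mod 694) ✓
Hence ord(271) = 173.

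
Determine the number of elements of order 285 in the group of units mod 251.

0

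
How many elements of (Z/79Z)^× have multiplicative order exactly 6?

2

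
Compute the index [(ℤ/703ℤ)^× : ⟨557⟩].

18

The order of 557 must divide φ(703) = φ(19·37) = (19−1)·(37−1) = 18·36 = 648 = 2^3 · 3^4.
Divisors of 648: 1, 2, 3, 4, 6, 8, 9, 12, 18, 24, 27, 36, 54, 72, 81, 108, 162, 216, 324, 648.
Evaluate successive powers at the divisors of 648:
557^1 ≡ 557
557^2 ≡ 226
557^3 ≡ 45
557^4 ≡ 460
557^6 ≡ 619
557^8 ≡ 700
557^9 ≡ 438
557^12 ≡ 26
557^18 ≡ 628
557^24 ≡ 676
557^27 ≡ 191
557^36 ≡ 1
So ord_703(557) = 36, hence |⟨557⟩| = 36.
[(Z/703Z)^× : ⟨557⟩] = 648/36 = 18.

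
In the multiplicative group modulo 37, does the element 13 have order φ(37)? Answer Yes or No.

Yes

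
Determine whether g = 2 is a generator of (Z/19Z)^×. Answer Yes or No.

Yes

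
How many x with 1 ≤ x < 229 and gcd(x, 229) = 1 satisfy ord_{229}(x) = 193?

0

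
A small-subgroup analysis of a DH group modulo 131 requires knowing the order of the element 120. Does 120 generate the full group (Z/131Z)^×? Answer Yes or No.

Yes

φ(131) = 131 − 1 = 130 = 2 · 5 · 13.
Test 120^(130/q) mod 131 for each prime factor q of 130:
120^65 ≡ 130 (mod 131)  [q = 2: ≢ 1 ✓]
120^26 ≡ 53 (mod 131)  [q = 5: ≢ 1 ✓]
120^10 ≡ 84 (mod 131)  [q = 13: ≢ 1 ✓]
None equal 1, so ord_131(120) = 130: 120 is a primitive root.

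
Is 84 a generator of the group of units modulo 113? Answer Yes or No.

Yes

φ(113) = 113 − 1 = 112 = 2^4 · 7.
Test 84^(112/q) mod 113 for each prime factor q of 112:
84^56 ≡ 112 (mod 113)  [q = 2: ≢ 1 ✓]
84^16 ≡ 109 (mod 113)  [q = 7: ≢ 1 ✓]
Every test exponent gives a nontrivial residue, hence 84 generates the full group.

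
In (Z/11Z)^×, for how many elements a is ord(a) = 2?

φ(11) = 11 − 1 = 10 = 2 · 5.
In a cyclic group of order 10, there are φ(d) elements of order d for each divisor d of 10, and zero for non-divisors.
2 | 10, and φ(2) = 2 − 1 = 1.

1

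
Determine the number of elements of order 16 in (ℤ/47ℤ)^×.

0

φ(47) = 47 − 1 = 46 = 2 · 23.
(Z/47Z)^× is cyclic (|G| = 46); a cyclic group of order m has exactly φ(d) elements of each order d | m, and none otherwise.
Since 16 ∤ 46, the count is 0.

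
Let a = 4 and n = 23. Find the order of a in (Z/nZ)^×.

ord(4) | φ(23) = 23 − 1 = 22 = 2 · 11.
Divisors of 22: 1, 2, 11, 22.
Test each divisor d:
4^1 ≡ 4 (mod 23)
4^2 ≡ 16 (mod 23)
4^11 ≡ 1 (mod 23) ✓
So ord_23(4) = 11.

11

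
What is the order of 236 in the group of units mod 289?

Since 236 ∈ (Z/289Z)^×, its order divides φ(289) = φ(17^2) = 17·(17−1) = 272 = 2^4 · 17.
Divisors of 272: 1, 2, 4, 8, 16, 17, 34, 68, 136, 272.
Test each divisor d:
236^1 ≡ 236
236^2 ≡ 208
236^4 ≡ 203
236^8 ≡ 171
236^16 ≡ 52
236^17 ≡ 134
236^34 ≡ 38
236^68 ≡ 288
236^136 ≡ 1
The smallest such exponent is 136, so the order of 236 is 136.

136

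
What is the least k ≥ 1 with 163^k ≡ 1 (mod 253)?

55

ord(163) | φ(253) = φ(11·23) = (11−1)·(23−1) = 10·22 = 220 = 2^2 · 5 · 11.
Divisors of 220: 1, 2, 4, 5, 10, 11, 20, 22, 44, 55, 110, 220.
Check 163^d mod 253 for each divisor in increasing order:
163^1 ≡ 163
163^2 ≡ 4
163^4 ≡ 16
163^5 ≡ 78
163^10 ≡ 12
163^11 ≡ 185
163^20 ≡ 144
163^22 ≡ 70
163^44 ≡ 93
163^55 ≡ 1
Hence ord(163) = 55.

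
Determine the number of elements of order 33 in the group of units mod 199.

φ(199) = 199 − 1 = 198 = 2 · 3^2 · 11.
Since (Z/199Z)^× is cyclic of order 198, the number of elements of order d is φ(d) when d | 198 and 0 otherwise.
33 = 3 · 11 divides 198, and φ(33) = 20.

20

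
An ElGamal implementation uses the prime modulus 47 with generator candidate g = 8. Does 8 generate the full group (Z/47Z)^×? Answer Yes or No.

φ(47) = 47 − 1 = 46 = 2 · 23.
An element g generates (Z/47Z)^× iff g^(46/q) ≢ 1 (mod 47) for each prime q ∈ {2, 23}.
8^23 ≡ 1 (mod 47)  [q = 2: ≡ 1 ✗]
8^2 ≡ 17 (mod 47)  [q = 23: ≢ 1 ✓]
8^23 ≡ 1 shows ord(8) | 23, strictly less than φ(47); not a primitive root.

No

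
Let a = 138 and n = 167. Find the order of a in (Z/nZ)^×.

By Lagrange's theorem, ord_167(138) divides φ(167) = 167 − 1 = 166 = 2 · 83.
Divisors of 166: 1, 2, 83, 166.
Evaluate successive powers at the divisors of 166:
138^1 ≡ 138
138^2 ≡ 6
138^83 ≡ 166
138^166 ≡ 1
Therefore the multiplicative order of 138 modulo 167 is 166.

166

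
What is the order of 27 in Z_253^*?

55

ord(27) | φ(253) = φ(11·23) = (11−1)·(23−1) = 10·22 = 220 = 2^2 · 5 · 11.
Divisors of 220: 1, 2, 4, 5, 10, 11, 20, 22, 44, 55, 110, 220.
Check 27^d mod 253 for each divisor in increasing order:
27^1 ≡ 27 (mod 253)
27^2 ≡ 223 (mod 253)
27^4 ≡ 141 (mod 253)
27^5 ≡ 12 (mod 253)
27^10 ≡ 144 (mod 253)
27^11 ≡ 93 (mod 253)
27^20 ≡ 243 (mod 253)
27^22 ≡ 47 (mod 253)
27^44 ≡ 185 (mod 253)
27^55 ≡ 1 (mod 253) ✓
The smallest such exponent is 55, so the order of 27 is 55.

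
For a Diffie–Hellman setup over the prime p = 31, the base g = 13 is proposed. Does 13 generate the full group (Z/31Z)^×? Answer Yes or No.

Yes

φ(31) = 31 − 1 = 30 = 2 · 3 · 5.
13 is a primitive root mod 31 iff 13^(φ(31)/q) ≢ 1 for every prime q | φ(31), i.e. q ∈ {2, 3, 5}.
13^15 ≡ 30 (mod 31)  [q = 2: ≢ 1 ✓]
13^10 ≡ 5 (mod 31)  [q = 3: ≢ 1 ✓]
13^6 ≡ 16 (mod 31)  [q = 5: ≢ 1 ✓]
None equal 1, so ord_31(13) = 30: 13 is a primitive root.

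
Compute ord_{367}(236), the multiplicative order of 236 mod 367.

183

Since 236 ∈ (Z/367Z)^×, its order divides φ(367) = 367 − 1 = 366 = 2 · 3 · 61.
Divisors of 366: 1, 2, 3, 6, 61, 122, 183, 366.
Test each divisor d:
236^1 ≡ 236 (mod 367)
236^2 ≡ 279 (mod 367)
236^3 ≡ 151 (mod 367)
236^6 ≡ 47 (mod 367)
236^61 ≡ 283 (mod 367)
236^122 ≡ 83 (mod 367)
236^183 ≡ 1 (mod 367) ✓
Hence ord(236) = 183.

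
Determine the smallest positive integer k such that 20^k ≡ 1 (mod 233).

ord(20) | φ(233) = 233 − 1 = 232 = 2^3 · 29.
Divisors of 232: 1, 2, 4, 8, 29, 58, 116, 232.
Evaluate successive powers at the divisors of 232:
20^1 ≡ 20 (mod 233)
20^2 ≡ 167 (mod 233)
20^4 ≡ 162 (mod 233)
20^8 ≡ 148 (mod 233)
20^29 ≡ 12 (mod 233)
20^58 ≡ 144 (mod 233)
20^116 ≡ 232 (mod 233)
20^232 ≡ 1 (mod 233) ✓
So ord_233(20) = 232.

232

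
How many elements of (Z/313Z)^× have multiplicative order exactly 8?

φ(313) = 313 − 1 = 312 = 2^3 · 3 · 13.
(Z/313Z)^× is cyclic (|G| = 312); a cyclic group of order m has exactly φ(d) elements of each order d | m, and none otherwise.
8 = 2^3 divides 312, and φ(8) = 4.

4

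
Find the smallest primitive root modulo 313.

10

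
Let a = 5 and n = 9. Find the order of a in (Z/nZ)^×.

6

ord(5) | φ(9) = φ(3^2) = 3·(3−1) = 6 = 2 · 3.
Divisors of 6: 1, 2, 3, 6.
Test each divisor d:
5^1 ≡ 5 (mod 9)
5^2 ≡ 7 (mod 9)
5^3 ≡ 8 (mod 9)
5^6 ≡ 1 (mod 9) ✓
The smallest such exponent is 6, so the order of 5 is 6.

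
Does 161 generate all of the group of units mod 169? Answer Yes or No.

φ(169) = φ(13^2) = 13·(13−1) = 156 = 2^2 · 3 · 13.
161 is a primitive root mod 169 iff 161^(φ(169)/q) ≢ 1 for every prime q | φ(169), i.e. q ∈ {2, 3, 13}.
161^78 ≡ 168 (mod 169)  [q = 2: ≢ 1 ✓]
161^52 ≡ 1 (mod 169)  [q = 3: ≡ 1 ✗]
161^12 ≡ 118 (mod 169)  [q = 13: ≢ 1 ✓]
161^52 ≡ 1 shows ord(161) | 52, strictly less than φ(169); not a primitive root.

No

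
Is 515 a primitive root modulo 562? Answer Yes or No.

No

φ(562) = φ(2)·φ(281) = 1·280 = 280 = 2^3 · 5 · 7.
An element g generates (Z/562Z)^× iff g^(280/q) ≢ 1 (mod 562) for each prime q ∈ {2, 5, 7}.
515^140 ≡ 561 (mod 562)  [q = 2: ≢ 1 ✓]
515^56 ≡ 1 (mod 562)  [q = 5: ≡ 1 ✗]
515^40 ≡ 59 (mod 562)  [q = 7: ≢ 1 ✓]
The check at q = 5 fails, so 515 generates a proper subgroup.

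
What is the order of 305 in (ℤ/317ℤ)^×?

316

By Lagrange's theorem, ord_317(305) divides φ(317) = 317 − 1 = 316 = 2^2 · 79.
Divisors of 316: 1, 2, 4, 79, 158, 316.
Check 305^d mod 317 for each divisor in increasing order:
305^1 ≡ 305
305^2 ≡ 144
305^4 ≡ 131
305^79 ≡ 203
305^158 ≡ 316
305^316 ≡ 1
The smallest such exponent is 316, so the order of 305 is 316.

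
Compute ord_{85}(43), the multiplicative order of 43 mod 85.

8

By Lagrange's theorem, ord_85(43) divides φ(85) = φ(5·17) = (5−1)·(17−1) = 4·16 = 64 = 2^6.
Divisors of 64: 1, 2, 4, 8, 16, 32, 64.
Test each divisor d:
43^1 ≡ 43 (mod 85)
43^2 ≡ 64 (mod 85)
43^4 ≡ 16 (mod 85)
43^8 ≡ 1 (mod 85) ✓
The smallest such exponent is 8, so the order of 43 is 8.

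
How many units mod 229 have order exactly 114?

φ(229) = 229 − 1 = 228 = 2^2 · 3 · 19.
In a cyclic group of order 228, there are φ(d) elements of order d for each divisor d of 228, and zero for non-divisors.
114 = 2 · 3 · 19 divides 228, and φ(114) = 36.

36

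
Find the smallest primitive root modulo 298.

3

φ(298) = φ(2)·φ(149) = 1·148 = 148 = 2^2 · 37.
Test candidates g = 2, 3, … against the prime factors q ∈ {2, 37} of φ(298): g is a generator iff g^(148/q) ≢ 1 for every such q.
g = 2: gcd(2, 298) = 2 > 1, not a unit — skip.
g = 3: 3^74 ≡ 297; 3^4 ≡ 81 — none is 1, so 3 is a primitive root.
Hence the least primitive root of 298 is 3.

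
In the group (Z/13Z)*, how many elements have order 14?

0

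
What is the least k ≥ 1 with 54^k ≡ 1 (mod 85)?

16

Since 54 ∈ (Z/85Z)^×, its order divides φ(85) = φ(5·17) = (5−1)·(17−1) = 4·16 = 64 = 2^6.
Divisors of 64: 1, 2, 4, 8, 16, 32, 64.
Test each divisor d:
54^1 ≡ 54
54^2 ≡ 26
54^4 ≡ 81
54^8 ≡ 16
54^16 ≡ 1
Therefore the multiplicative order of 54 modulo 85 is 16.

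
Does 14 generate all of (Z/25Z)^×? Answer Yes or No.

No

φ(25) = φ(5^2) = 5·(5−1) = 20 = 2^2 · 5.
14 is a primitive root mod 25 iff 14^(φ(25)/q) ≢ 1 for every prime q | φ(25), i.e. q ∈ {2, 5}.
14^10 ≡ 1 (mod 25)  [q = 2: ≡ 1 ✗]
14^4 ≡ 16 (mod 25)  [q = 5: ≢ 1 ✓]
The check at q = 2 fails, so 14 generates a proper subgroup.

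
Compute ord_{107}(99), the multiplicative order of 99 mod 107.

By Lagrange's theorem, ord_107(99) divides φ(107) = 107 − 1 = 106 = 2 · 53.
Divisors of 106: 1, 2, 53, 106.
Test each divisor d:
99^1 ≡ 99 (mod 107)
99^2 ≡ 64 (mod 107)
99^53 ≡ 1 (mod 107) ✓
Therefore the multiplicative order of 99 modulo 107 is 53.

53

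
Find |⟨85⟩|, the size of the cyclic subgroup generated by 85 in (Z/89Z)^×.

By Lagrange's theorem, ord_89(85) divides φ(89) = 89 − 1 = 88 = 2^3 · 11.
Divisors of 88: 1, 2, 4, 8, 11, 22, 44, 88.
Test each divisor d:
85^1 ≡ 85
85^2 ≡ 16
85^4 ≡ 78
85^8 ≡ 32
85^11 ≡ 88
85^22 ≡ 1
So ord_89(85) = 22.

22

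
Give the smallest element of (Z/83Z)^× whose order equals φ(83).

φ(83) = 83 − 1 = 82 = 2 · 41.
g is a primitive root iff g^(82/q) ≢ 1 (mod 83) for each prime q ∈ {2, 41}.
g = 2: 2^41 ≡ 82; 2^2 ≡ 4 — none is 1, so 2 is a primitive root.
The smallest primitive root modulo 83 is 2.

2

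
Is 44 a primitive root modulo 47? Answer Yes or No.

Yes

φ(47) = 47 − 1 = 46 = 2 · 23.
44 is a primitive root mod 47 iff 44^(φ(47)/q) ≢ 1 for every prime q | φ(47), i.e. q ∈ {2, 23}.
44^23 ≡ 46 (mod 47)  [q = 2: ≢ 1 ✓]
44^2 ≡ 9 (mod 47)  [q = 23: ≢ 1 ✓]
Every test exponent gives a nontrivial residue, hence 44 generates the full group.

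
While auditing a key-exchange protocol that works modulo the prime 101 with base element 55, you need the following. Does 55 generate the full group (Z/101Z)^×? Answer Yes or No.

Yes

φ(101) = 101 − 1 = 100 = 2^2 · 5^2.
An element g generates (Z/101Z)^× iff g^(100/q) ≢ 1 (mod 101) for each prime q ∈ {2, 5}.
55^50 ≡ 100 (mod 101)  [q = 2: ≢ 1 ✓]
55^20 ≡ 36 (mod 101)  [q = 5: ≢ 1 ✓]
Every test exponent gives a nontrivial residue, hence 55 generates the full group.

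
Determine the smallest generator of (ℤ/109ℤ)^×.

φ(109) = 109 − 1 = 108 = 2^2 · 3^3.
Test candidates g = 2, 3, … against the prime factors q ∈ {2, 3} of φ(109): g is a generator iff g^(108/q) ≢ 1 for every such q.
g = 2: 2^54 ≡ 108; 2^36 ≡ 1 — hits 1, so not a primitive root.
g = 3: 3^54 ≡ 1 — hits 1, so not a primitive root.
g = 4: 4^54 ≡ 1 — hits 1, so not a primitive root.
g = 5: 5^54 ≡ 1 — hits 1, so not a primitive root.
g = 6: 6^54 ≡ 108; 6^36 ≡ 63 — none is 1, so 6 is a primitive root.
The smallest primitive root modulo 109 is 6.

6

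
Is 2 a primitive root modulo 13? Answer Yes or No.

Yes

φ(13) = 13 − 1 = 12 = 2^2 · 3.
It suffices to check that the order of 2 is not a proper divisor of 12: compute 2^(12/q) for q ∈ {2, 3}.
2^6 ≡ 12 (mod 13)  [q = 2: ≢ 1 ✓]
2^4 ≡ 3 (mod 13)  [q = 3: ≢ 1 ✓]
All checks pass, so 2 has order 12 and is a primitive root modulo 13.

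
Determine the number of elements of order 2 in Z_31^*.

φ(31) = 31 − 1 = 30 = 2 · 3 · 5.
In a cyclic group of order 30, there are φ(d) elements of order d for each divisor d of 30, and zero for non-divisors.
2 | 30, and φ(2) = 2 − 1 = 1.

1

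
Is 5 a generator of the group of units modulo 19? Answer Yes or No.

No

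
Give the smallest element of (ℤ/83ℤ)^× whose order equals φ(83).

φ(83) = 83 − 1 = 82 = 2 · 41.
g is a primitive root iff g^(82/q) ≢ 1 (mod 83) for each prime q ∈ {2, 41}.
g = 2: 2^41 ≡ 82; 2^2 ≡ 4 — none is 1, so 2 is a primitive root.
The smallest primitive root modulo 83 is 2.

2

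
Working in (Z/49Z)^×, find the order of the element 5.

42

By Lagrange's theorem, ord_49(5) divides φ(49) = φ(7^2) = 7·(7−1) = 42 = 2 · 3 · 7.
Divisors of 42: 1, 2, 3, 6, 7, 14, 21, 42.
Test each divisor d:
5^1 ≡ 5 (mod 49)
5^2 ≡ 25 (mod 49)
5^3 ≡ 27 (mod 49)
5^6 ≡ 43 (mod 49)
5^7 ≡ 19 (mod 49)
5^14 ≡ 18 (mod 49)
5^21 ≡ 48 (mod 49)
5^42 ≡ 1 (mod 49) ✓
Therefore the multiplicative order of 5 modulo 49 is 42.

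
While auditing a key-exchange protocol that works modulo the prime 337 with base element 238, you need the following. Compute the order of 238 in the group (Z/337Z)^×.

336

The order of 238 must divide φ(337) = 337 − 1 = 336 = 2^4 · 3 · 7.
Divisors of 336: 1, 2, 3, 4, 6, 7, 8, 12, 14, 16, 21, 24, 28, 42, 48, 56, 84, 112, 168, 336.
Evaluate successive powers at the divisors of 336:
238^1 ≡ 238 (mod 337)
238^2 ≡ 28 (mod 337)
238^3 ≡ 261 (mod 337)
238^4 ≡ 110 (mod 337)
238^6 ≡ 47 (mod 337)
238^7 ≡ 65 (mod 337)
238^8 ≡ 305 (mod 337)
238^12 ≡ 187 (mod 337)
238^14 ≡ 181 (mod 337)
238^16 ≡ 13 (mod 337)
238^21 ≡ 307 (mod 337)
238^24 ≡ 258 (mod 337)
238^28 ≡ 72 (mod 337)
238^42 ≡ 226 (mod 337)
238^48 ≡ 175 (mod 337)
238^56 ≡ 129 (mod 337)
238^84 ≡ 189 (mod 337)
238^112 ≡ 128 (mod 337)
238^168 ≡ 336 (mod 337)
238^336 ≡ 1 (mod 337) ✓
The smallest such exponent is 336, so the order of 238 is 336.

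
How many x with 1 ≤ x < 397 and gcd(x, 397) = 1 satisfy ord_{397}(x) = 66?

20

φ(397) = 397 − 1 = 396 = 2^2 · 3^2 · 11.
(Z/397Z)^× is cyclic (|G| = 396); a cyclic group of order m has exactly φ(d) elements of each order d | m, and none otherwise.
66 = 2 · 3 · 11 divides 396, and φ(66) = 20.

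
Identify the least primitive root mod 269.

2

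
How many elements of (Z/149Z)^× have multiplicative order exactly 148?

72

φ(149) = 149 − 1 = 148 = 2^2 · 37.
In a cyclic group of order 148, there are φ(d) elements of order d for each divisor d of 148, and zero for non-divisors.
148 = 2^2 · 37 divides 148, and φ(148) = 72.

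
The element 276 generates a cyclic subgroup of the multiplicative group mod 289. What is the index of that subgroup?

Since 276 ∈ (Z/289Z)^×, its order divides φ(289) = φ(17^2) = 17·(17−1) = 272 = 2^4 · 17.
Divisors of 272: 1, 2, 4, 8, 16, 17, 34, 68, 136, 272.
Compute 276^d (mod 289) for the divisors d until we hit 1:
276^1 ≡ 276
276^2 ≡ 169
276^4 ≡ 239
276^8 ≡ 188
276^16 ≡ 86
276^17 ≡ 38
276^34 ≡ 288
276^68 ≡ 1
So ord_289(276) = 68, hence |⟨276⟩| = 68.
The index is φ(289) / ord(276) = 272 / 68 = 4.

4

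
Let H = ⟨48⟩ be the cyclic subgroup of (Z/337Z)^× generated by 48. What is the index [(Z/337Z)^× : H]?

6

By Lagrange's theorem, ord_337(48) divides φ(337) = 337 − 1 = 336 = 2^4 · 3 · 7.
Divisors of 336: 1, 2, 3, 4, 6, 7, 8, 12, 14, 16, 21, 24, 28, 42, 48, 56, 84, 112, 168, 336.
Compute 48^d (mod 337) for the divisors d until we hit 1:
48^1 ≡ 48 (mod 337)
48^2 ≡ 282 (mod 337)
48^3 ≡ 56 (mod 337)
48^4 ≡ 329 (mod 337)
48^6 ≡ 103 (mod 337)
48^7 ≡ 226 (mod 337)
48^8 ≡ 64 (mod 337)
48^12 ≡ 162 (mod 337)
48^14 ≡ 189 (mod 337)
48^16 ≡ 52 (mod 337)
48^21 ≡ 252 (mod 337)
48^24 ≡ 295 (mod 337)
48^28 ≡ 336 (mod 337)
48^42 ≡ 148 (mod 337)
48^48 ≡ 79 (mod 337)
48^56 ≡ 1 (mod 337) ✓
So ord_337(48) = 56, hence |⟨48⟩| = 56.
Index = |(Z/337Z)^×| / |⟨48⟩| = 336 / 56 = 6.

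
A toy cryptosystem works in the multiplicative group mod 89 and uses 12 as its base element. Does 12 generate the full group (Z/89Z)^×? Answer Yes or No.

No

φ(89) = 89 − 1 = 88 = 2^3 · 11.
It suffices to check that the order of 12 is not a proper divisor of 88: compute 12^(88/q) for q ∈ {2, 11}.
12^44 ≡ 88 (mod 89)  [q = 2: ≢ 1 ✓]
12^8 ≡ 1 (mod 89)  [q = 11: ≡ 1 ✗]
Since 12^8 ≡ 1, the order of 12 divides 8 < 88, so 12 is not a primitive root.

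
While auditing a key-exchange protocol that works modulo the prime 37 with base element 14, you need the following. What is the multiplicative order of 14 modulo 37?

12

The order of 14 must divide φ(37) = 37 − 1 = 36 = 2^2 · 3^2.
Divisors of 36: 1, 2, 3, 4, 6, 9, 12, 18, 36.
Compute 14^d (mod 37) for the divisors d until we hit 1:
14^1 ≡ 14 (mod 37)
14^2 ≡ 11 (mod 37)
14^3 ≡ 6 (mod 37)
14^4 ≡ 10 (mod 37)
14^6 ≡ 36 (mod 37)
14^9 ≡ 31 (mod 37)
14^12 ≡ 1 (mod 37) ✓
So ord_37(14) = 12.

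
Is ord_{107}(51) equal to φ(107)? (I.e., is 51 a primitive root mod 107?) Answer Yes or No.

φ(107) = 107 − 1 = 106 = 2 · 53.
51 is a primitive root mod 107 iff 51^(φ(107)/q) ≢ 1 for every prime q | φ(107), i.e. q ∈ {2, 53}.
51^53 ≡ 106 (mod 107)  [q = 2: ≢ 1 ✓]
51^2 ≡ 33 (mod 107)  [q = 53: ≢ 1 ✓]
All checks pass, so 51 has order 106 and is a primitive root modulo 107.

Yes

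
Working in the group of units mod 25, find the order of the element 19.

10

By Lagrange's theorem, ord_25(19) divides φ(25) = φ(5^2) = 5·(5−1) = 20 = 2^2 · 5.
Divisors of 20: 1, 2, 4, 5, 10, 20.
Evaluate successive powers at the divisors of 20:
19^1 ≡ 19
19^2 ≡ 11
19^4 ≡ 21
19^5 ≡ 24
19^10 ≡ 1
The smallest such exponent is 10, so the order of 19 is 10.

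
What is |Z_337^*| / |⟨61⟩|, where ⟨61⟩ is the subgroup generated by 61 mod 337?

ord(61) | φ(337) = 337 − 1 = 336 = 2^4 · 3 · 7.
Divisors of 336: 1, 2, 3, 4, 6, 7, 8, 12, 14, 16, 21, 24, 28, 42, 48, 56, 84, 112, 168, 336.
Check 61^d mod 337 for each divisor in increasing order:
61^1 ≡ 61 (mod 337)
61^2 ≡ 14 (mod 337)
61^3 ≡ 180 (mod 337)
61^4 ≡ 196 (mod 337)
61^6 ≡ 48 (mod 337)
61^7 ≡ 232 (mod 337)
61^8 ≡ 335 (mod 337)
61^12 ≡ 282 (mod 337)
61^14 ≡ 241 (mod 337)
61^16 ≡ 4 (mod 337)
61^21 ≡ 307 (mod 337)
61^24 ≡ 329 (mod 337)
61^28 ≡ 117 (mod 337)
61^42 ≡ 226 (mod 337)
61^48 ≡ 64 (mod 337)
61^56 ≡ 209 (mod 337)
61^84 ≡ 189 (mod 337)
61^112 ≡ 208 (mod 337)
61^168 ≡ 336 (mod 337)
61^336 ≡ 1 (mod 337) ✓
Thus |⟨61⟩| = ord(61) = 336.
The index is φ(337) / ord(61) = 336 / 336 = 1.

1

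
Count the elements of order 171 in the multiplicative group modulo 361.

108

φ(361) = φ(19^2) = 19·(19−1) = 342 = 2 · 3^2 · 19.
(Z/361Z)^× is cyclic (|G| = 342); a cyclic group of order m has exactly φ(d) elements of each order d | m, and none otherwise.
171 = 3^2 · 19 divides 342, and φ(171) = 108.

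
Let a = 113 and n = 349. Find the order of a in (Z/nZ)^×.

348

The order of 113 must divide φ(349) = 349 − 1 = 348 = 2^2 · 3 · 29.
Divisors of 348: 1, 2, 3, 4, 6, 12, 29, 58, 87, 116, 174, 348.
Evaluate successive powers at the divisors of 348:
113^1 ≡ 113 (mod 349)
113^2 ≡ 205 (mod 349)
113^3 ≡ 131 (mod 349)
113^4 ≡ 145 (mod 349)
113^6 ≡ 60 (mod 349)
113^12 ≡ 110 (mod 349)
113^29 ≡ 325 (mod 349)
113^58 ≡ 227 (mod 349)
113^87 ≡ 136 (mod 349)
113^116 ≡ 226 (mod 349)
113^174 ≡ 348 (mod 349)
113^348 ≡ 1 (mod 349) ✓
Hence ord(113) = 348.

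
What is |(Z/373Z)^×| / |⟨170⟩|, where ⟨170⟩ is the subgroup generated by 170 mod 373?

4

By Lagrange's theorem, ord_373(170) divides φ(373) = 373 − 1 = 372 = 2^2 · 3 · 31.
Divisors of 372: 1, 2, 3, 4, 6, 12, 31, 62, 93, 124, 186, 372.
Evaluate successive powers at the divisors of 372:
170^1 ≡ 170
170^2 ≡ 179
170^3 ≡ 217
170^4 ≡ 336
170^6 ≡ 91
170^12 ≡ 75
170^31 ≡ 88
170^62 ≡ 284
170^93 ≡ 1
Thus |⟨170⟩| = ord(170) = 93.
The index is φ(373) / ord(170) = 372 / 93 = 4.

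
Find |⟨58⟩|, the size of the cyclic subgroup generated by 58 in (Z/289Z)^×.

272

Since 58 ∈ (Z/289Z)^×, its order divides φ(289) = φ(17^2) = 17·(17−1) = 272 = 2^4 · 17.
Divisors of 272: 1, 2, 4, 8, 16, 17, 34, 68, 136, 272.
Check 58^d mod 289 for each divisor in increasing order:
58^1 ≡ 58 (mod 289)
58^2 ≡ 185 (mod 289)
58^4 ≡ 123 (mod 289)
58^8 ≡ 101 (mod 289)
58^16 ≡ 86 (mod 289)
58^17 ≡ 75 (mod 289)
58^34 ≡ 134 (mod 289)
58^68 ≡ 38 (mod 289)
58^136 ≡ 288 (mod 289)
58^272 ≡ 1 (mod 289) ✓
Hence ord(58) = 272.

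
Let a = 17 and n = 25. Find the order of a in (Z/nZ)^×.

20

By Lagrange's theorem, ord_25(17) divides φ(25) = φ(5^2) = 5·(5−1) = 20 = 2^2 · 5.
Divisors of 20: 1, 2, 4, 5, 10, 20.
Compute 17^d (mod 25) for the divisors d until we hit 1:
17^1 ≡ 17
17^2 ≡ 14
17^4 ≡ 21
17^5 ≡ 7
17^10 ≡ 24
17^20 ≡ 1
The smallest such exponent is 20, so the order of 17 is 20.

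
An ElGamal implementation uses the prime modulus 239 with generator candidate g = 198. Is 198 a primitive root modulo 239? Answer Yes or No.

φ(239) = 239 − 1 = 238 = 2 · 7 · 17.
Test 198^(238/q) mod 239 for each prime factor q of 238:
198^119 ≡ 1 (mod 239)  [q = 2: ≡ 1 ✗]
198^34 ≡ 24 (mod 239)  [q = 7: ≢ 1 ✓]
198^14 ≡ 166 (mod 239)  [q = 17: ≢ 1 ✓]
198^119 ≡ 1 shows ord(198) | 119, strictly less than φ(239); not a primitive root.

No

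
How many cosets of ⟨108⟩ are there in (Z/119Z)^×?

Since 108 ∈ (Z/119Z)^×, its order divides φ(119) = φ(7·17) = (7−1)·(17−1) = 6·16 = 96 = 2^5 · 3.
Divisors of 96: 1, 2, 3, 4, 6, 8, 12, 16, 24, 32, 48, 96.
Compute 108^d (mod 119) for the divisors d until we hit 1:
108^1 ≡ 108 (mod 119)
108^2 ≡ 2 (mod 119)
108^3 ≡ 97 (mod 119)
108^4 ≡ 4 (mod 119)
108^6 ≡ 8 (mod 119)
108^8 ≡ 16 (mod 119)
108^12 ≡ 64 (mod 119)
108^16 ≡ 18 (mod 119)
108^24 ≡ 50 (mod 119)
108^32 ≡ 86 (mod 119)
108^48 ≡ 1 (mod 119) ✓
So ord_119(108) = 48, hence |⟨108⟩| = 48.
[(Z/119Z)^× : ⟨108⟩] = 96/48 = 2.

2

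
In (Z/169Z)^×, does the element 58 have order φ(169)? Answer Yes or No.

Yes

φ(169) = φ(13^2) = 13·(13−1) = 156 = 2^2 · 3 · 13.
It suffices to check that the order of 58 is not a proper divisor of 156: compute 58^(156/q) for q ∈ {2, 3, 13}.
58^78 ≡ 168 (mod 169)  [q = 2: ≢ 1 ✓]
58^52 ≡ 22 (mod 169)  [q = 3: ≢ 1 ✓]
58^12 ≡ 79 (mod 169)  [q = 13: ≢ 1 ✓]
Every test exponent gives a nontrivial residue, hence 58 generates the full group.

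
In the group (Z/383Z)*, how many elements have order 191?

190

φ(383) = 383 − 1 = 382 = 2 · 191.
In a cyclic group of order 382, there are φ(d) elements of order d for each divisor d of 382, and zero for non-divisors.
191 | 382, and φ(191) = 191 − 1 = 190.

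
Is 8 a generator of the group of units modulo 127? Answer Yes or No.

φ(127) = 127 − 1 = 126 = 2 · 3^2 · 7.
It suffices to check that the order of 8 is not a proper divisor of 126: compute 8^(126/q) for q ∈ {2, 3, 7}.
8^63 ≡ 1 (mod 127)  [q = 2: ≡ 1 ✗]
8^42 ≡ 1 (mod 127)  [q = 3: ≡ 1 ✗]
8^18 ≡ 32 (mod 127)  [q = 7: ≢ 1 ✓]
8^63 ≡ 1 shows ord(8) | 63, strictly less than φ(127); not a primitive root.

No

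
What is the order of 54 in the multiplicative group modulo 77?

6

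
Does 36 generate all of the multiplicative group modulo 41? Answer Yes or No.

No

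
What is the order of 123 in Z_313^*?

312

By Lagrange's theorem, ord_313(123) divides φ(313) = 313 − 1 = 312 = 2^3 · 3 · 13.
Divisors of 312: 1, 2, 3, 4, 6, 8, 12, 13, 24, 26, 39, 52, 78, 104, 156, 312.
Test each divisor d:
123^1 ≡ 123 (mod 313)
123^2 ≡ 105 (mod 313)
123^3 ≡ 82 (mod 313)
123^4 ≡ 70 (mod 313)
123^6 ≡ 151 (mod 313)
123^8 ≡ 205 (mod 313)
123^12 ≡ 265 (mod 313)
123^13 ≡ 43 (mod 313)
123^24 ≡ 113 (mod 313)
123^26 ≡ 284 (mod 313)
123^39 ≡ 5 (mod 313)
123^52 ≡ 215 (mod 313)
123^78 ≡ 25 (mod 313)
123^104 ≡ 214 (mod 313)
123^156 ≡ 312 (mod 313)
123^312 ≡ 1 (mod 313) ✓
Hence ord(123) = 312.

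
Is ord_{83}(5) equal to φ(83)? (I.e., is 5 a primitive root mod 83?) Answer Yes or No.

Yes

φ(83) = 83 − 1 = 82 = 2 · 41.
Test 5^(82/q) mod 83 for each prime factor q of 82:
5^41 ≡ 82 (mod 83)  [q = 2: ≢ 1 ✓]
5^2 ≡ 25 (mod 83)  [q = 41: ≢ 1 ✓]
Every test exponent gives a nontrivial residue, hence 5 generates the full group.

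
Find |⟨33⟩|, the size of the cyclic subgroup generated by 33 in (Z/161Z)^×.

66

ord(33) | φ(161) = φ(7·23) = (7−1)·(23−1) = 6·22 = 132 = 2^2 · 3 · 11.
Divisors of 132: 1, 2, 3, 4, 6, 11, 12, 22, 33, 44, 66, 132.
Test each divisor d:
33^1 ≡ 33 (mod 161)
33^2 ≡ 123 (mod 161)
33^3 ≡ 34 (mod 161)
33^4 ≡ 156 (mod 161)
33^6 ≡ 29 (mod 161)
33^11 ≡ 45 (mod 161)
33^12 ≡ 36 (mod 161)
33^22 ≡ 93 (mod 161)
33^33 ≡ 160 (mod 161)
33^44 ≡ 116 (mod 161)
33^66 ≡ 1 (mod 161) ✓
Hence ord(33) = 66.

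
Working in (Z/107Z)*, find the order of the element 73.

Since 73 ∈ (Z/107Z)^×, its order divides φ(107) = 107 − 1 = 106 = 2 · 53.
Divisors of 106: 1, 2, 53, 106.
Compute 73^d (mod 107) for the divisors d until we hit 1:
73^1 ≡ 73
73^2 ≡ 86
73^53 ≡ 106
73^106 ≡ 1
Therefore the multiplicative order of 73 modulo 107 is 106.

106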